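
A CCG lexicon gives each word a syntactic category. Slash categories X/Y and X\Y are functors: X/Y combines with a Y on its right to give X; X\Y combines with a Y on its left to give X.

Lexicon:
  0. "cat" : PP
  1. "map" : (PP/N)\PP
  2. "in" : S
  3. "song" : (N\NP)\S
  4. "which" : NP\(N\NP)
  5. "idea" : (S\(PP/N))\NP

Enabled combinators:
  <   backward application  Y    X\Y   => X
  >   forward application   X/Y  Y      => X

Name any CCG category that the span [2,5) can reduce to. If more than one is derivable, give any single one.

[0,6] S   <
  [0,2] PP/N   <
    [0,1] "cat" : PP
    [1,2] "map" : (PP/N)\PP
  [2,6] S\(PP/N)   <
    [2,5] NP   <
      [2,4] N\NP   <
        [2,3] "in" : S
        [3,4] "song" : (N\NP)\S
      [4,5] "which" : NP\(N\NP)
    [5,6] "idea" : (S\(PP/N))\NP

NP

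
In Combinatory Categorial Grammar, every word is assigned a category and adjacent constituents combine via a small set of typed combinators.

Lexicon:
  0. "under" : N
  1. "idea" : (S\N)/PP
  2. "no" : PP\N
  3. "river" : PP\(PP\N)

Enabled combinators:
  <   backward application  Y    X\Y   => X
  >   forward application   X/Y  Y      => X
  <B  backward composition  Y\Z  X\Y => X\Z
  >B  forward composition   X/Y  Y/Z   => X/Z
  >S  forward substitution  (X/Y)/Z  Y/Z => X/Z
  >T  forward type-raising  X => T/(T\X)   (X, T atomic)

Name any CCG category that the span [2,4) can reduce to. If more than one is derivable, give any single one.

PP

[0,4] S   <
  [0,1] "under" : N
  [1,4] S\N   >
    [1,2] "idea" : (S\N)/PP
    [2,4] PP   <
      [2,3] "no" : PP\N
      [3,4] "river" : PP\(PP\N)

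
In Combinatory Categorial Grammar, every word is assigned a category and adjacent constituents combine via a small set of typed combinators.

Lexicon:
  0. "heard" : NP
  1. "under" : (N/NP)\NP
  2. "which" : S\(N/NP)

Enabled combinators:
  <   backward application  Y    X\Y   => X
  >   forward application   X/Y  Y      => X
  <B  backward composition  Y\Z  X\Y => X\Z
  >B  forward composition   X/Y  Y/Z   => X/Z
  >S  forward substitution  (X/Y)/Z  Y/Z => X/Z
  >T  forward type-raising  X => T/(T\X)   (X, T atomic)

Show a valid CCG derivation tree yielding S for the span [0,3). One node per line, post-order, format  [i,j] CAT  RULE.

[0,3] S   <
  [0,2] N/NP   <
    [0,1] "heard" : NP
    [1,2] "under" : (N/NP)\NP
  [2,3] "which" : S\(N/NP)

[0,1] NP  lex  "heard"
[1,2] (N/NP)\NP  lex  "under"
[0,2] N/NP  <  k=1
[2,3] S\(N/NP)  lex  "which"
[0,3] S  <  k=2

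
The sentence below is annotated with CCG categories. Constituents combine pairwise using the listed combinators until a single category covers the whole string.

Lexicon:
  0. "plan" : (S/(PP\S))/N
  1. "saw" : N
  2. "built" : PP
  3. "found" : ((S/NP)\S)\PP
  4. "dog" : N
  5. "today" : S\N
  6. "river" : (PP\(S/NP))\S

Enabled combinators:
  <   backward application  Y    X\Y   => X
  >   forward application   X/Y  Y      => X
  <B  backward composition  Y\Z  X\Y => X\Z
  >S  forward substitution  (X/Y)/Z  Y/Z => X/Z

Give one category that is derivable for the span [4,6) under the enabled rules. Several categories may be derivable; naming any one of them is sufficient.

[0,7] S   >
  [0,2] S/(PP\S)   >
    [0,1] "plan" : (S/(PP\S))/N
    [1,2] "saw" : N
  [2,7] PP\S   <B
    [2,4] (S/NP)\S   <
      [2,3] "built" : PP
      [3,4] "found" : ((S/NP)\S)\PP
    [4,7] PP\(S/NP)   <
      [4,6] S   <
        [4,5] "dog" : N
        [5,6] "today" : S\N
      [6,7] "river" : (PP\(S/NP))\S

S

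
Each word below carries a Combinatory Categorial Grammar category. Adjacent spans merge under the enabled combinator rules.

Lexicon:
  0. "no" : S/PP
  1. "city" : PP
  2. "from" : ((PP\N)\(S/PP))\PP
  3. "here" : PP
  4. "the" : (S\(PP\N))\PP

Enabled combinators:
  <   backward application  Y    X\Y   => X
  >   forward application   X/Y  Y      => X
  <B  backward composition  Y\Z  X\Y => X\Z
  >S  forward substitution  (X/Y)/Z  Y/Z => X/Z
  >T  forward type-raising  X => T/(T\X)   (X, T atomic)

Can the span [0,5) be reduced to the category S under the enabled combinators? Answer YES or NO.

YES

[0,5] S   <
  [0,3] PP\N   <
    [0,1] "no" : S/PP
    [1,3] (PP\N)\(S/PP)   <
      [1,2] "city" : PP
      [2,3] "from" : ((PP\N)\(S/PP))\PP
  [3,5] S\(PP\N)   <
    [3,4] "here" : PP
    [4,5] "the" : (S\(PP\N))\PP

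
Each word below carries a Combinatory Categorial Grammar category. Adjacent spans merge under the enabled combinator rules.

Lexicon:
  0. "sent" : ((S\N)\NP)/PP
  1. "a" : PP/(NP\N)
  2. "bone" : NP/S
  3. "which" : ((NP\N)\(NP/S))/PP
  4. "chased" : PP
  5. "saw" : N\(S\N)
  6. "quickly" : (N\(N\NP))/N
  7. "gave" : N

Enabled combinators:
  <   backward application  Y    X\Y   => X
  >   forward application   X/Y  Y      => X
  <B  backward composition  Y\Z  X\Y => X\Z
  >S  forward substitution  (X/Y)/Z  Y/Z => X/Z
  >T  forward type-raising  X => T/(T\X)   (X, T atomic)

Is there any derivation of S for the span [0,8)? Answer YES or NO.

NO

((S\N)\NP)/PP PP/(NP\N) NP/S ((NP\N)\(NP/S))/PP PP N\(S\N) (N\(N\NP))/N N
CKY chart[0,8] = {N, N/(N\N), NP/(NP\N), PP/(PP\N), S/(S\N)}; S ∉ chart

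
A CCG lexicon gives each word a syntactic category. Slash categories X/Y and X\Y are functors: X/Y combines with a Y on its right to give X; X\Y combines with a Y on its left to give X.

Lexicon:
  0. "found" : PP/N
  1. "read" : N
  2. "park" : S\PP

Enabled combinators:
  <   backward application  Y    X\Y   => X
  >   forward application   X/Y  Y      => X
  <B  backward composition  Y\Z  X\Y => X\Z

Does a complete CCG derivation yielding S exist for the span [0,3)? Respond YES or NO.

[0,3] S   <
  [0,2] PP   >
    [0,1] "found" : PP/N
    [1,2] "read" : N
  [2,3] "park" : S\PP

YES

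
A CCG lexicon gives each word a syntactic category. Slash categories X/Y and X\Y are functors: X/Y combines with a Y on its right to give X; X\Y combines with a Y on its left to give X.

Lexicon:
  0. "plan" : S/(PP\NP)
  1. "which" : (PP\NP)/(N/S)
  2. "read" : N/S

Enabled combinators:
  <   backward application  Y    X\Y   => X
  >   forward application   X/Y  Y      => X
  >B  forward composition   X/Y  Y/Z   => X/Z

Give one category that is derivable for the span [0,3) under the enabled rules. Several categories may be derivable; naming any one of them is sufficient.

S

[0,3] S   >
  [0,1] "plan" : S/(PP\NP)
  [1,3] PP\NP   >
    [1,2] "which" : (PP\NP)/(N/S)
    [2,3] "read" : N/S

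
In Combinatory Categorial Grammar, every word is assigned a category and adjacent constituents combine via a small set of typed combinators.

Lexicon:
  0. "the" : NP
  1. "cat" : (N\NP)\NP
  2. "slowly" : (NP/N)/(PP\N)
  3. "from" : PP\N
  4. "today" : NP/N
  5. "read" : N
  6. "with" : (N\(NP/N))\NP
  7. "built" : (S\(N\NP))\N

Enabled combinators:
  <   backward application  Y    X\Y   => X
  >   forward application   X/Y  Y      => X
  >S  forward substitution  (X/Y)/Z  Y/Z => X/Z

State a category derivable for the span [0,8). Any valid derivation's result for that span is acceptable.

S

[0,8] S   <
  [0,2] N\NP   <
    [0,1] "the" : NP
    [1,2] "cat" : (N\NP)\NP
  [2,8] S\(N\NP)   <
    [2,7] N   <
      [2,4] NP/N   >
        [2,3] "slowly" : (NP/N)/(PP\N)
        [3,4] "from" : PP\N
      [4,7] N\(NP/N)   <
        [4,6] NP   >
          [4,5] "today" : NP/N
          [5,6] "read" : N
        [6,7] "with" : (N\(NP/N))\NP
    [7,8] "built" : (S\(N\NP))\N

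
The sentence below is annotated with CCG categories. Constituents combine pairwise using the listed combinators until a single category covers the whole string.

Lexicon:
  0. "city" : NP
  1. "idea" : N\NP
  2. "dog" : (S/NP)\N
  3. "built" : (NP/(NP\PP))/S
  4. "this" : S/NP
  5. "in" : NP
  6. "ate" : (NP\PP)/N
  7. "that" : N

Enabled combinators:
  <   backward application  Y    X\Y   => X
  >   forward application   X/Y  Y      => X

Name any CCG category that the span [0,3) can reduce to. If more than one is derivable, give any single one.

[0,8] S   >
  [0,3] S/NP   <
    [0,2] N   <
      [0,1] "city" : NP
      [1,2] "idea" : N\NP
    [2,3] "dog" : (S/NP)\N
  [3,8] NP   >
    [3,6] NP/(NP\PP)   >
      [3,4] "built" : (NP/(NP\PP))/S
      [4,6] S   >
        [4,5] "this" : S/NP
        [5,6] "in" : NP
    [6,8] NP\PP   >
      [6,7] "ate" : (NP\PP)/N
      [7,8] "that" : N

S/NP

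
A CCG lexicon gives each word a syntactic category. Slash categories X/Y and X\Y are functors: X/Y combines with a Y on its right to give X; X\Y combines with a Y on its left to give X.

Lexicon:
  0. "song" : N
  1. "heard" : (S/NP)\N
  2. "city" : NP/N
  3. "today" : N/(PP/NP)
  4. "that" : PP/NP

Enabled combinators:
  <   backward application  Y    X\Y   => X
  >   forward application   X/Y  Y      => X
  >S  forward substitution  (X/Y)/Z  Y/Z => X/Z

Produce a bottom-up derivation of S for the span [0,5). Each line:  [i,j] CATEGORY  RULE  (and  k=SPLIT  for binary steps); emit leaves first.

[0,5] S   >
  [0,2] S/NP   <
    [0,1] "song" : N
    [1,2] "heard" : (S/NP)\N
  [2,5] NP   >
    [2,3] "city" : NP/N
    [3,5] N   >
      [3,4] "today" : N/(PP/NP)
      [4,5] "that" : PP/NP

[0,1] N  lex  "song"
[1,2] (S/NP)\N  lex  "heard"
[0,2] S/NP  <  k=1
[2,3] NP/N  lex  "city"
[3,4] N/(PP/NP)  lex  "today"
[4,5] PP/NP  lex  "that"
[3,5] N  >  k=4
[2,5] NP  >  k=3
[0,5] S  >  k=2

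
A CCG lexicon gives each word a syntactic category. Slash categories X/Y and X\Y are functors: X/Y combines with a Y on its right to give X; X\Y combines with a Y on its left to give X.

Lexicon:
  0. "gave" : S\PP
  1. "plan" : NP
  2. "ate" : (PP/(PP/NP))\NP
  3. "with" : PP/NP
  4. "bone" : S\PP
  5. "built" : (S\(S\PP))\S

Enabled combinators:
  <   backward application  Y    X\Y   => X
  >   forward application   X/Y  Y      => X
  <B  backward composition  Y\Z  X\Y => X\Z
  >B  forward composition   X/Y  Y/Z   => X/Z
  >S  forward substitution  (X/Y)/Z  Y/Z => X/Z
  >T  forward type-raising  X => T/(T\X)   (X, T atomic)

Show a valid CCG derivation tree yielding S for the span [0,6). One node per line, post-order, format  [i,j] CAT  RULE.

[0,6] S   <
  [0,1] "gave" : S\PP
  [1,6] S\(S\PP)   <
    [1,5] S   <
      [1,4] PP   >
        [1,3] PP/(PP/NP)   <
          [1,2] "plan" : NP
          [2,3] "ate" : (PP/(PP/NP))\NP
        [3,4] "with" : PP/NP
      [4,5] "bone" : S\PP
    [5,6] "built" : (S\(S\PP))\S

[0,1] S\PP  lex  "gave"
[1,2] NP  lex  "plan"
[2,3] (PP/(PP/NP))\NP  lex  "ate"
[1,3] PP/(PP/NP)  <  k=2
[3,4] PP/NP  lex  "with"
[1,4] PP  >  k=3
[4,5] S\PP  lex  "bone"
[1,5] S  <  k=4
[5,6] (S\(S\PP))\S  lex  "built"
[1,6] S\(S\PP)  <  k=5
[0,6] S  <  k=1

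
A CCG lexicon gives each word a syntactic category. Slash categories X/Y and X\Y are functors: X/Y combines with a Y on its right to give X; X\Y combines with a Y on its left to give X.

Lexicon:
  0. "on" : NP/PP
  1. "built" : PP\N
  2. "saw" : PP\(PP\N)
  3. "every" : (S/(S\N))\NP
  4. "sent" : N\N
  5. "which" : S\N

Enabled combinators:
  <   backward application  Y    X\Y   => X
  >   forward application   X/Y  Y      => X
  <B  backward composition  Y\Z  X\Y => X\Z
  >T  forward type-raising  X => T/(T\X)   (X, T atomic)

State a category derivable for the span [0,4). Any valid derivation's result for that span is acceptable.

S/(S\N)

[0,6] S   >
  [0,4] S/(S\N)   <
    [0,3] NP   >
      [0,1] "on" : NP/PP
      [1,3] PP   <
        [1,2] "built" : PP\N
        [2,3] "saw" : PP\(PP\N)
    [3,4] "every" : (S/(S\N))\NP
  [4,6] S\N   <B
    [4,5] "sent" : N\N
    [5,6] "which" : S\N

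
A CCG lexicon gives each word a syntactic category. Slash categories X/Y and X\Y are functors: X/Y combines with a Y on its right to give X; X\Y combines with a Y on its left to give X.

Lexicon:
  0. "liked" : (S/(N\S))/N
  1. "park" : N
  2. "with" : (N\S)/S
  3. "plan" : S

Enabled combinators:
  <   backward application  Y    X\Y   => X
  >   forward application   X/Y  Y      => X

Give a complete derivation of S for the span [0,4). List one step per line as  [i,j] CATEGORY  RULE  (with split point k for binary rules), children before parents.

[0,4] S   >
  [0,2] S/(N\S)   >
    [0,1] "liked" : (S/(N\S))/N
    [1,2] "park" : N
  [2,4] N\S   >
    [2,3] "with" : (N\S)/S
    [3,4] "plan" : S

[0,1] (S/(N\S))/N  lex  "liked"
[1,2] N  lex  "park"
[0,2] S/(N\S)  >  k=1
[2,3] (N\S)/S  lex  "with"
[3,4] S  lex  "plan"
[2,4] N\S  >  k=3
[0,4] S  >  k=2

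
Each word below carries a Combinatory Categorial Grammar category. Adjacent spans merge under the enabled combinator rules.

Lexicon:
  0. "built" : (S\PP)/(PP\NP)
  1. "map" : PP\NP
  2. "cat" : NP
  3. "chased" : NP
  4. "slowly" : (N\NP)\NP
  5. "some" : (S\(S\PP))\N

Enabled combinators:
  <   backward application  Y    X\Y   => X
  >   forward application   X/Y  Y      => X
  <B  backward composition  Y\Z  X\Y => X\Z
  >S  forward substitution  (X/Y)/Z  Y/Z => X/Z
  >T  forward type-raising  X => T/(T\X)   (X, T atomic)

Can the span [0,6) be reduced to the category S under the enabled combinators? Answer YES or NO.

YES

[0,6] S   <
  [0,2] S\PP   >
    [0,1] "built" : (S\PP)/(PP\NP)
    [1,2] "map" : PP\NP
  [2,6] S\(S\PP)   <
    [2,5] N   >
      [2,3] N/(N\NP)   >T
        [2,3] "cat" : NP
      [3,5] N\NP   <
        [3,4] "chased" : NP
        [4,5] "slowly" : (N\NP)\NP
    [5,6] "some" : (S\(S\PP))\N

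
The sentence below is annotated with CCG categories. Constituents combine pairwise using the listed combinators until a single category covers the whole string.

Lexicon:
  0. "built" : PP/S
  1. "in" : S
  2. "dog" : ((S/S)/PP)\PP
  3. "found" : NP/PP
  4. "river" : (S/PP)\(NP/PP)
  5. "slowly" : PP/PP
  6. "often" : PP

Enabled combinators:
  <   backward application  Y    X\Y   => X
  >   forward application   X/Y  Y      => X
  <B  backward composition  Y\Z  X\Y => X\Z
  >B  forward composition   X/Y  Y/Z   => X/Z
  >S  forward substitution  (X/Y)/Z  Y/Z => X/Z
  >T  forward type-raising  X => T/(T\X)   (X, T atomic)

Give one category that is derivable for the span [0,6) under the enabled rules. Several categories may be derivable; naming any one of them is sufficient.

[0,7] S   >
  [0,6] S/PP   >S
    [0,3] (S/S)/PP   <
      [0,2] PP   >
        [0,1] "built" : PP/S
        [1,2] "in" : S
      [2,3] "dog" : ((S/S)/PP)\PP
    [3,6] S/PP   >B
      [3,5] S/PP   <
        [3,4] "found" : NP/PP
        [4,5] "river" : (S/PP)\(NP/PP)
      [5,6] "slowly" : PP/PP
  [6,7] "often" : PP

S/PP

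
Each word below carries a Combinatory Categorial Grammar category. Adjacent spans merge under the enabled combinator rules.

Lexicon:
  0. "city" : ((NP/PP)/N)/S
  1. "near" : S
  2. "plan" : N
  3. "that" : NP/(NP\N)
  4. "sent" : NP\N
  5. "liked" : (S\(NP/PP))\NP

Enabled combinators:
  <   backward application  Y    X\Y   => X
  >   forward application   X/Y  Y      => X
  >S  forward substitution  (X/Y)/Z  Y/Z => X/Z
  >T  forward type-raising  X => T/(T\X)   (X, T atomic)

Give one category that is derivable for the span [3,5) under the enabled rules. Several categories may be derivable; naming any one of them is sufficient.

NP

[0,6] S   <
  [0,3] NP/PP   >
    [0,2] (NP/PP)/N   >
      [0,1] "city" : ((NP/PP)/N)/S
      [1,2] "near" : S
    [2,3] "plan" : N
  [3,6] S\(NP/PP)   <
    [3,5] NP   >
      [3,4] "that" : NP/(NP\N)
      [4,5] "sent" : NP\N
    [5,6] "liked" : (S\(NP/PP))\NP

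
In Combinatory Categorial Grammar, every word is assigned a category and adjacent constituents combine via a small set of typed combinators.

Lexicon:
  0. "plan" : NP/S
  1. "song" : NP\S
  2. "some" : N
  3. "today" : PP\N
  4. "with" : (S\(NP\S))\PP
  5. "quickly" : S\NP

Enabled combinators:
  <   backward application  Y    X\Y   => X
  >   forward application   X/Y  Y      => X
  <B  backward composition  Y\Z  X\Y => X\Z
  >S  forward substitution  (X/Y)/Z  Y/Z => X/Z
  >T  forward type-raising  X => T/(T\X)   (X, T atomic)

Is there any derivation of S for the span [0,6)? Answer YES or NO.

[0,6] S   <
  [0,5] NP   >
    [0,1] "plan" : NP/S
    [1,5] S   <
      [1,2] "song" : NP\S
      [2,5] S\(NP\S)   <
        [2,4] PP   <
          [2,3] "some" : N
          [3,4] "today" : PP\N
        [4,5] "with" : (S\(NP\S))\PP
  [5,6] "quickly" : S\NP

YES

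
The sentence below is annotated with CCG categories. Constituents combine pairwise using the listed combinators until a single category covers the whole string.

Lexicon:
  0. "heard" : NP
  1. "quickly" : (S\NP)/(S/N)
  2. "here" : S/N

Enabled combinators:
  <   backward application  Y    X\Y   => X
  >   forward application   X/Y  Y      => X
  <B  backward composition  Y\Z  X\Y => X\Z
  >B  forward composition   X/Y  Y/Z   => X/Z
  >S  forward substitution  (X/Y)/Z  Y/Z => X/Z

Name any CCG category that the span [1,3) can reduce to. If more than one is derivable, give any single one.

[0,3] S   <
  [0,1] "heard" : NP
  [1,3] S\NP   >
    [1,2] "quickly" : (S\NP)/(S/N)
    [2,3] "here" : S/N

S\NP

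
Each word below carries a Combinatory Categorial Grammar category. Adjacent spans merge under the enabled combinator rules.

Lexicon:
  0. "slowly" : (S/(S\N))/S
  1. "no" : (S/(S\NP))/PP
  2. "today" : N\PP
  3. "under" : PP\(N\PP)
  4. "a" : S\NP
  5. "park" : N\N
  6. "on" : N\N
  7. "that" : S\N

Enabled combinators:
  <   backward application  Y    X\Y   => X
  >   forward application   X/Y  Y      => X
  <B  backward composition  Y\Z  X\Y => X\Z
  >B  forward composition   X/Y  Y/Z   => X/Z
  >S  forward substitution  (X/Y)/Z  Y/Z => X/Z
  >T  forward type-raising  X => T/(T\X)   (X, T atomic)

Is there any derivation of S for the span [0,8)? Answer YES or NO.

YES

[0,8] S   >
  [0,5] S/(S\N)   >
    [0,1] "slowly" : (S/(S\N))/S
    [1,5] S   >
      [1,4] S/(S\NP)   >
        [1,2] "no" : (S/(S\NP))/PP
        [2,4] PP   <
          [2,3] "today" : N\PP
          [3,4] "under" : PP\(N\PP)
      [4,5] "a" : S\NP
  [5,8] S\N   <B
    [5,7] N\N   <B
      [5,6] "park" : N\N
      [6,7] "on" : N\N
    [7,8] "that" : S\N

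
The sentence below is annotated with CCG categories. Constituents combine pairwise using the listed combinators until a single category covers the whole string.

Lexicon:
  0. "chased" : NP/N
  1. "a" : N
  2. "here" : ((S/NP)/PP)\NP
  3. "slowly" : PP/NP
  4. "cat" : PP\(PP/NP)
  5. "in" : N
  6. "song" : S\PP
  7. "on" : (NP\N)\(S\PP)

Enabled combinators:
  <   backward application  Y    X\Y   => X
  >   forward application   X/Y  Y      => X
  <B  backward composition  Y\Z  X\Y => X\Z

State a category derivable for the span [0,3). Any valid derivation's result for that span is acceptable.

[0,8] S   >
  [0,5] S/NP   >
    [0,3] (S/NP)/PP   <
      [0,2] NP   >
        [0,1] "chased" : NP/N
        [1,2] "a" : N
      [2,3] "here" : ((S/NP)/PP)\NP
    [3,5] PP   <
      [3,4] "slowly" : PP/NP
      [4,5] "cat" : PP\(PP/NP)
  [5,8] NP   <
    [5,6] "in" : N
    [6,8] NP\N   <
      [6,7] "song" : S\PP
      [7,8] "on" : (NP\N)\(S\PP)

(S/NP)/PP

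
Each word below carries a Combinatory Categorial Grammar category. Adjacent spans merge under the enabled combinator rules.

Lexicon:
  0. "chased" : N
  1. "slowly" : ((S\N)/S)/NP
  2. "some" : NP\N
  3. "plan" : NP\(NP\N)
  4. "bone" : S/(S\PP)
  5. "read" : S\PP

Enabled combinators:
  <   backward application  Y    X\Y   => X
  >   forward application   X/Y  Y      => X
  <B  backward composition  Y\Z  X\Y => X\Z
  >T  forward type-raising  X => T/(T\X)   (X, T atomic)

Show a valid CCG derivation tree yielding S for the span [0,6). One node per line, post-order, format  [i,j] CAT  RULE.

[0,6] S   <
  [0,1] "chased" : N
  [1,6] S\N   >
    [1,4] (S\N)/S   >
      [1,2] "slowly" : ((S\N)/S)/NP
      [2,4] NP   <
        [2,3] "some" : NP\N
        [3,4] "plan" : NP\(NP\N)
    [4,6] S   >
      [4,5] "bone" : S/(S\PP)
      [5,6] "read" : S\PP

[0,1] N  lex  "chased"
[1,2] ((S\N)/S)/NP  lex  "slowly"
[2,3] NP\N  lex  "some"
[3,4] NP\(NP\N)  lex  "plan"
[2,4] NP  <  k=3
[1,4] (S\N)/S  >  k=2
[4,5] S/(S\PP)  lex  "bone"
[5,6] S\PP  lex  "read"
[4,6] S  >  k=5
[1,6] S\N  >  k=4
[0,6] S  <  k=1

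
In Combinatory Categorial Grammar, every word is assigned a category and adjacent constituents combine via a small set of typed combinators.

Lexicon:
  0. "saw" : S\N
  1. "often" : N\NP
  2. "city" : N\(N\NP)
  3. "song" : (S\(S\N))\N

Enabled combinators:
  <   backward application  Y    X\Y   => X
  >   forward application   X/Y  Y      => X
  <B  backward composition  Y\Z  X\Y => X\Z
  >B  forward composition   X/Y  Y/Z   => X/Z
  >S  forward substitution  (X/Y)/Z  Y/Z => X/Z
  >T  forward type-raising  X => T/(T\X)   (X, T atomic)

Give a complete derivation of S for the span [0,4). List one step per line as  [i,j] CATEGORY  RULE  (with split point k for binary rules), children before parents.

[0,1] S\N  lex  "saw"
[1,2] N\NP  lex  "often"
[2,3] N\(N\NP)  lex  "city"
[1,3] N  <  k=2
[3,4] (S\(S\N))\N  lex  "song"
[1,4] S\(S\N)  <  k=3
[0,4] S  <  k=1

[0,4] S   <
  [0,1] "saw" : S\N
  [1,4] S\(S\N)   <
    [1,3] N   <
      [1,2] "often" : N\NP
      [2,3] "city" : N\(N\NP)
    [3,4] "song" : (S\(S\N))\N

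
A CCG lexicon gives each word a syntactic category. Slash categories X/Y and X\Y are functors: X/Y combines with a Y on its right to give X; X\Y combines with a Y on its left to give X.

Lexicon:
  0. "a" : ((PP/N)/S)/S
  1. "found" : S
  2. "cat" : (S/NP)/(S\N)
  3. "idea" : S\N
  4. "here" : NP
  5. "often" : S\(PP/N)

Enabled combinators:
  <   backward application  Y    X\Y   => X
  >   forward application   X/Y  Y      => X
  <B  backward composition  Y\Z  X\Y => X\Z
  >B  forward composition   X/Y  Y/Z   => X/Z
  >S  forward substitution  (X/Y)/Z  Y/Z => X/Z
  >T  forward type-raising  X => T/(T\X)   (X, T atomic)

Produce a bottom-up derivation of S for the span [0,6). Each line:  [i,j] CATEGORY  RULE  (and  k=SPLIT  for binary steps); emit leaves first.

[0,1] ((PP/N)/S)/S  lex  "a"
[1,2] S  lex  "found"
[0,2] (PP/N)/S  >  k=1
[2,3] (S/NP)/(S\N)  lex  "cat"
[3,4] S\N  lex  "idea"
[2,4] S/NP  >  k=3
[4,5] NP  lex  "here"
[2,5] S  >  k=4
[0,5] PP/N  >  k=2
[5,6] S\(PP/N)  lex  "often"
[0,6] S  <  k=5

[0,6] S   <
  [0,5] PP/N   >
    [0,2] (PP/N)/S   >
      [0,1] "a" : ((PP/N)/S)/S
      [1,2] "found" : S
    [2,5] S   >
      [2,4] S/NP   >
        [2,3] "cat" : (S/NP)/(S\N)
        [3,4] "idea" : S\N
      [4,5] "here" : NP
  [5,6] "often" : S\(PP/N)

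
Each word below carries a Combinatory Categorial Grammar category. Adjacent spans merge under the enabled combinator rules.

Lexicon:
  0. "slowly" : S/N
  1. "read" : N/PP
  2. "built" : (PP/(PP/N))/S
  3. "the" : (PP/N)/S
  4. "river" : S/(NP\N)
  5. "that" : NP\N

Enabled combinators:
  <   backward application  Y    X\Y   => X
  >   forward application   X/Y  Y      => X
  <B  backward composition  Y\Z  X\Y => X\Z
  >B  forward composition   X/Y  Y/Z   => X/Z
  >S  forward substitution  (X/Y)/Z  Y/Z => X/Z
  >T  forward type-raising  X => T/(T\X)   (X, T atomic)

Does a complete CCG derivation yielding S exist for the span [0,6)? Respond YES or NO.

[0,6] S   >
  [0,1] "slowly" : S/N
  [1,6] N   >
    [1,2] "read" : N/PP
    [2,6] PP   >
      [2,4] PP/S   >S
        [2,3] "built" : (PP/(PP/N))/S
        [3,4] "the" : (PP/N)/S
      [4,6] S   >
        [4,5] "river" : S/(NP\N)
        [5,6] "that" : NP\N

YES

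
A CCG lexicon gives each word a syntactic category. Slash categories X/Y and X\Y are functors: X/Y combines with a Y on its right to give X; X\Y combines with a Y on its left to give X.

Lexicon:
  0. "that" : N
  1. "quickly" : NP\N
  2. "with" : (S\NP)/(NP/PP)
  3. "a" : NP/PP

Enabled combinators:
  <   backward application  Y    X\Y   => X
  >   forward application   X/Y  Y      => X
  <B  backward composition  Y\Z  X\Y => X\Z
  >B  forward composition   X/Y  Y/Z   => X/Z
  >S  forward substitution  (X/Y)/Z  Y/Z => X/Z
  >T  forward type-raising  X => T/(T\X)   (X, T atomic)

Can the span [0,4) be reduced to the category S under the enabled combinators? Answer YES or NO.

[0,4] S   <
  [0,1] "that" : N
  [1,4] S\N   <B
    [1,2] "quickly" : NP\N
    [2,4] S\NP   >
      [2,3] "with" : (S\NP)/(NP/PP)
      [3,4] "a" : NP/PP

YES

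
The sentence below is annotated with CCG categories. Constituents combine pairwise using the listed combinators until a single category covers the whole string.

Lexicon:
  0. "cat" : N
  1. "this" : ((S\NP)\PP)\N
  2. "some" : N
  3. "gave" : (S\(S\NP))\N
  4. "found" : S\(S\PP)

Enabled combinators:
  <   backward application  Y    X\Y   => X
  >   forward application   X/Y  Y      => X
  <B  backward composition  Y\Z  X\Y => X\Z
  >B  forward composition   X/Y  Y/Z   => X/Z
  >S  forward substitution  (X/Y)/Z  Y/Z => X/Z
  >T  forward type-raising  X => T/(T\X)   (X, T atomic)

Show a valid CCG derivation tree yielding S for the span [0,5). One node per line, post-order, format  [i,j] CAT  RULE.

[0,1] N  lex  "cat"
[1,2] ((S\NP)\PP)\N  lex  "this"
[0,2] (S\NP)\PP  <  k=1
[2,3] N  lex  "some"
[3,4] (S\(S\NP))\N  lex  "gave"
[2,4] S\(S\NP)  <  k=3
[0,4] S\PP  <B  k=2
[4,5] S\(S\PP)  lex  "found"
[0,5] S  <  k=4

[0,5] S   <
  [0,4] S\PP   <B
    [0,2] (S\NP)\PP   <
      [0,1] "cat" : N
      [1,2] "this" : ((S\NP)\PP)\N
    [2,4] S\(S\NP)   <
      [2,3] "some" : N
      [3,4] "gave" : (S\(S\NP))\N
  [4,5] "found" : S\(S\PP)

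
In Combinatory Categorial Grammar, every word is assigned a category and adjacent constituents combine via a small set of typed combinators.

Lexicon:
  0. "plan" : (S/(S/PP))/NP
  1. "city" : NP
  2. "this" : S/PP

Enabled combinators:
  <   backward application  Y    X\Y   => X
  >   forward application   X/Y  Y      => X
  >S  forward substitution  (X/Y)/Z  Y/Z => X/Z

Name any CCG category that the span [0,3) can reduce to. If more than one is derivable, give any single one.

[0,3] S   >
  [0,2] S/(S/PP)   >
    [0,1] "plan" : (S/(S/PP))/NP
    [1,2] "city" : NP
  [2,3] "this" : S/PP

S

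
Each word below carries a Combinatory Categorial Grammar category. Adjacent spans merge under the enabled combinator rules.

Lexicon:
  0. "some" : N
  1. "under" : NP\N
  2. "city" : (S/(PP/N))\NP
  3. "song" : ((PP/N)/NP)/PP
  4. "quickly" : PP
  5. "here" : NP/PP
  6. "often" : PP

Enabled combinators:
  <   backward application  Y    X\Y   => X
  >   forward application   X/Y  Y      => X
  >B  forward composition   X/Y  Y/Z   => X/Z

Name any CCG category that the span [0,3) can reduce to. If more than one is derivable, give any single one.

S/(PP/N)

[0,7] S   >
  [0,5] S/NP   >B
    [0,3] S/(PP/N)   <
      [0,2] NP   <
        [0,1] "some" : N
        [1,2] "under" : NP\N
      [2,3] "city" : (S/(PP/N))\NP
    [3,5] (PP/N)/NP   >
      [3,4] "song" : ((PP/N)/NP)/PP
      [4,5] "quickly" : PP
  [5,7] NP   >
    [5,6] "here" : NP/PP
    [6,7] "often" : PP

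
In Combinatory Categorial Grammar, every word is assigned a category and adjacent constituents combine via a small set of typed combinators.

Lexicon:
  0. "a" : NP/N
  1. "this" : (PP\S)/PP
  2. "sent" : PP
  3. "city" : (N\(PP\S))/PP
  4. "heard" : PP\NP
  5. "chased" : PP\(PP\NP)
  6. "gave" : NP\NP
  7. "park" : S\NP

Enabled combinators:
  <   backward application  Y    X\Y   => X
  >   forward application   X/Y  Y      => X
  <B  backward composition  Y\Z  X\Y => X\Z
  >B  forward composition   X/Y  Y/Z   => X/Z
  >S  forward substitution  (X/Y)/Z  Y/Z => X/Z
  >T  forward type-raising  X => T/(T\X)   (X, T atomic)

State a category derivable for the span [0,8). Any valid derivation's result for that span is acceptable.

[0,8] S   <
  [0,6] NP   >
    [0,1] "a" : NP/N
    [1,6] N   <
      [1,3] PP\S   >
        [1,2] "this" : (PP\S)/PP
        [2,3] "sent" : PP
      [3,6] N\(PP\S)   >
        [3,4] "city" : (N\(PP\S))/PP
        [4,6] PP   <
          [4,5] "heard" : PP\NP
          [5,6] "chased" : PP\(PP\NP)
  [6,8] S\NP   <B
    [6,7] "gave" : NP\NP
    [7,8] "park" : S\NP

S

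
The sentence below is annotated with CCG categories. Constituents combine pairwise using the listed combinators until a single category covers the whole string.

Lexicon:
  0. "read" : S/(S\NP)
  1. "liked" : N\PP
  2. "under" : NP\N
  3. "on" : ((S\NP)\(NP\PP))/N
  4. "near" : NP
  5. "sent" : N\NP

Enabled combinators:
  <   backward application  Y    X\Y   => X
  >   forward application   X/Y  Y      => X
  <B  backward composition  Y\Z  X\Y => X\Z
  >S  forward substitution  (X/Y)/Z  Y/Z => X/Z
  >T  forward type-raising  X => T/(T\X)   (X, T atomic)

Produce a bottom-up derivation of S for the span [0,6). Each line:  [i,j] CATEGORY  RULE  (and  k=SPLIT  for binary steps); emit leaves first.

[0,6] S   >
  [0,1] "read" : S/(S\NP)
  [1,6] S\NP   <
    [1,3] NP\PP   <B
      [1,2] "liked" : N\PP
      [2,3] "under" : NP\N
    [3,6] (S\NP)\(NP\PP)   >
      [3,4] "on" : ((S\NP)\(NP\PP))/N
      [4,6] N   <
        [4,5] "near" : NP
        [5,6] "sent" : N\NP

[0,1] S/(S\NP)  lex  "read"
[1,2] N\PP  lex  "liked"
[2,3] NP\N  lex  "under"
[1,3] NP\PP  <B  k=2
[3,4] ((S\NP)\(NP\PP))/N  lex  "on"
[4,5] NP  lex  "near"
[5,6] N\NP  lex  "sent"
[4,6] N  <  k=5
[3,6] (S\NP)\(NP\PP)  >  k=4
[1,6] S\NP  <  k=3
[0,6] S  >  k=1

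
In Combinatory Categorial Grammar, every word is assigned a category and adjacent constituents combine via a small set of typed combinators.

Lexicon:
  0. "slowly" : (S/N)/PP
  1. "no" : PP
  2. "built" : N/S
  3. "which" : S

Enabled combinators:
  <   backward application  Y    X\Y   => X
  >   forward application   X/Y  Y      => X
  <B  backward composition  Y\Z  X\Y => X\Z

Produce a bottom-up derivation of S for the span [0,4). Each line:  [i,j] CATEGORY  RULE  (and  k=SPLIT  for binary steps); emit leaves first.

[0,4] S   >
  [0,2] S/N   >
    [0,1] "slowly" : (S/N)/PP
    [1,2] "no" : PP
  [2,4] N   >
    [2,3] "built" : N/S
    [3,4] "which" : S

[0,1] (S/N)/PP  lex  "slowly"
[1,2] PP  lex  "no"
[0,2] S/N  >  k=1
[2,3] N/S  lex  "built"
[3,4] S  lex  "which"
[2,4] N  >  k=3
[0,4] S  >  k=2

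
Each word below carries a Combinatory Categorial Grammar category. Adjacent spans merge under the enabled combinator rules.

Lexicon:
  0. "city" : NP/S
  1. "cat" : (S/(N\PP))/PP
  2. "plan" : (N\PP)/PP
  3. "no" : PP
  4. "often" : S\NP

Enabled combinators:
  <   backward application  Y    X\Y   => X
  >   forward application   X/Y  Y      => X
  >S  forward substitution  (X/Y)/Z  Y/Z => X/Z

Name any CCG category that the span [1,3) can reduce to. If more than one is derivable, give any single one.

S/PP

[0,5] S   <
  [0,4] NP   >
    [0,1] "city" : NP/S
    [1,4] S   >
      [1,3] S/PP   >S
        [1,2] "cat" : (S/(N\PP))/PP
        [2,3] "plan" : (N\PP)/PP
      [3,4] "no" : PP
  [4,5] "often" : S\NP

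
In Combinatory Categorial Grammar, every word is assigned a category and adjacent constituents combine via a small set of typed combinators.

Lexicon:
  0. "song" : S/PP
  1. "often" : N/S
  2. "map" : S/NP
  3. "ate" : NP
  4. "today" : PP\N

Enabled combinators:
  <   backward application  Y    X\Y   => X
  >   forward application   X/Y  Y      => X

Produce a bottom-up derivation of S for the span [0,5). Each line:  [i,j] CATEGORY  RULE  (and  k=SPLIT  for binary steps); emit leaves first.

[0,5] S   >
  [0,1] "song" : S/PP
  [1,5] PP   <
    [1,4] N   >
      [1,2] "often" : N/S
      [2,4] S   >
        [2,3] "map" : S/NP
        [3,4] "ate" : NP
    [4,5] "today" : PP\N

[0,1] S/PP  lex  "song"
[1,2] N/S  lex  "often"
[2,3] S/NP  lex  "map"
[3,4] NP  lex  "ate"
[2,4] S  >  k=3
[1,4] N  >  k=2
[4,5] PP\N  lex  "today"
[1,5] PP  <  k=4
[0,5] S  >  k=1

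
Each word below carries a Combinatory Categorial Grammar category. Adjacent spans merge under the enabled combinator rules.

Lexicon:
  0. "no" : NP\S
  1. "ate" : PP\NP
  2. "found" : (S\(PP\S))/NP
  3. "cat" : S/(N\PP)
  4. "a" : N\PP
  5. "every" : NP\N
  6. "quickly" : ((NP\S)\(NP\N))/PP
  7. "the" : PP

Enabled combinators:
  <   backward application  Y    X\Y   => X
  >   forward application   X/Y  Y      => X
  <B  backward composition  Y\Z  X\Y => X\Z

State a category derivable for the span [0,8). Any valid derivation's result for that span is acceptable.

[0,8] S   <
  [0,2] PP\S   <B
    [0,1] "no" : NP\S
    [1,2] "ate" : PP\NP
  [2,8] S\(PP\S)   >
    [2,3] "found" : (S\(PP\S))/NP
    [3,8] NP   <
      [3,5] S   >
        [3,4] "cat" : S/(N\PP)
        [4,5] "a" : N\PP
      [5,8] NP\S   <
        [5,6] "every" : NP\N
        [6,8] (NP\S)\(NP\N)   >
          [6,7] "quickly" : ((NP\S)\(NP\N))/PP
          [7,8] "the" : PP

S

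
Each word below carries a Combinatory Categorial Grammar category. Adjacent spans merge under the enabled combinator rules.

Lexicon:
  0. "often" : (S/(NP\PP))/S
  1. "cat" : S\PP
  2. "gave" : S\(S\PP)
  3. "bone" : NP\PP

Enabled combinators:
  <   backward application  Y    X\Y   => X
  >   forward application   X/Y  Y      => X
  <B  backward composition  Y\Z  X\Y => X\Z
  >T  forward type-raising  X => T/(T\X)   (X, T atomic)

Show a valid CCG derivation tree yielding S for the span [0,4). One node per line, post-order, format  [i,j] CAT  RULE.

[0,4] S   >
  [0,3] S/(NP\PP)   >
    [0,1] "often" : (S/(NP\PP))/S
    [1,3] S   <
      [1,2] "cat" : S\PP
      [2,3] "gave" : S\(S\PP)
  [3,4] "bone" : NP\PP

[0,1] (S/(NP\PP))/S  lex  "often"
[1,2] S\PP  lex  "cat"
[2,3] S\(S\PP)  lex  "gave"
[1,3] S  <  k=2
[0,3] S/(NP\PP)  >  k=1
[3,4] NP\PP  lex  "bone"
[0,4] S  >  k=3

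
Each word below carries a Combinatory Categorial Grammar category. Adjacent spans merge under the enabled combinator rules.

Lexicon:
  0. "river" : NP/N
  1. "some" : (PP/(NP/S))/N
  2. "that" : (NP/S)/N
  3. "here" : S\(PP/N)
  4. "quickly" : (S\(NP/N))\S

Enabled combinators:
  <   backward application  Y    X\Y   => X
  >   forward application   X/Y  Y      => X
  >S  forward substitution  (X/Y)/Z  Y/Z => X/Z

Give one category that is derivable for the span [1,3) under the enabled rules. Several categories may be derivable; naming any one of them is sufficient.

[0,5] S   <
  [0,1] "river" : NP/N
  [1,5] S\(NP/N)   <
    [1,4] S   <
      [1,3] PP/N   >S
        [1,2] "some" : (PP/(NP/S))/N
        [2,3] "that" : (NP/S)/N
      [3,4] "here" : S\(PP/N)
    [4,5] "quickly" : (S\(NP/N))\S

PP/N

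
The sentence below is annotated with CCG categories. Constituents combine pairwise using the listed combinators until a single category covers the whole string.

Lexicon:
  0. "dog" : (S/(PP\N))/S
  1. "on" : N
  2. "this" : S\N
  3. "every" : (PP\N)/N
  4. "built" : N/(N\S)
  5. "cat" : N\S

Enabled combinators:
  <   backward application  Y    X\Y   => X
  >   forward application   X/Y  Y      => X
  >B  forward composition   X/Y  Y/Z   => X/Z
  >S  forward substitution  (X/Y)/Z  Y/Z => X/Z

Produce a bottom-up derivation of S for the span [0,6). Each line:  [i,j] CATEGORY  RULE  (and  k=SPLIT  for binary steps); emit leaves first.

[0,6] S   >
  [0,3] S/(PP\N)   >
    [0,1] "dog" : (S/(PP\N))/S
    [1,3] S   <
      [1,2] "on" : N
      [2,3] "this" : S\N
  [3,6] PP\N   >
    [3,4] "every" : (PP\N)/N
    [4,6] N   >
      [4,5] "built" : N/(N\S)
      [5,6] "cat" : N\S

[0,1] (S/(PP\N))/S  lex  "dog"
[1,2] N  lex  "on"
[2,3] S\N  lex  "this"
[1,3] S  <  k=2
[0,3] S/(PP\N)  >  k=1
[3,4] (PP\N)/N  lex  "every"
[4,5] N/(N\S)  lex  "built"
[5,6] N\S  lex  "cat"
[4,6] N  >  k=5
[3,6] PP\N  >  k=4
[0,6] S  >  k=3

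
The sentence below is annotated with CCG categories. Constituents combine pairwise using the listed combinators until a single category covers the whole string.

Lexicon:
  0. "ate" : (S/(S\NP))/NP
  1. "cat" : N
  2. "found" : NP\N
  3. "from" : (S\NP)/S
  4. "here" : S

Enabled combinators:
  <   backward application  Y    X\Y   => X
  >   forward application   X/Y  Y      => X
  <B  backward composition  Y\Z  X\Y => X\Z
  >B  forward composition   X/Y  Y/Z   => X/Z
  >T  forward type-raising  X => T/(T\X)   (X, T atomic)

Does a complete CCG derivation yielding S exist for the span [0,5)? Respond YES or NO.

YES

[0,5] S   >
  [0,3] S/(S\NP)   >
    [0,1] "ate" : (S/(S\NP))/NP
    [1,3] NP   <
      [1,2] "cat" : N
      [2,3] "found" : NP\N
  [3,5] S\NP   >
    [3,4] "from" : (S\NP)/S
    [4,5] "here" : S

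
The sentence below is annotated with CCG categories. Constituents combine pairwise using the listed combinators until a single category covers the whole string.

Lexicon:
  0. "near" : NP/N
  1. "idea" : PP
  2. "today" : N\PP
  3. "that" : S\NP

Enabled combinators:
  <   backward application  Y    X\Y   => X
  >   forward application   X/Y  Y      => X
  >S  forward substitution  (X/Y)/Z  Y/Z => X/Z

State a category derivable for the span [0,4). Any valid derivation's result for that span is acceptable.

[0,4] S   <
  [0,3] NP   >
    [0,1] "near" : NP/N
    [1,3] N   <
      [1,2] "idea" : PP
      [2,3] "today" : N\PP
  [3,4] "that" : S\NP

S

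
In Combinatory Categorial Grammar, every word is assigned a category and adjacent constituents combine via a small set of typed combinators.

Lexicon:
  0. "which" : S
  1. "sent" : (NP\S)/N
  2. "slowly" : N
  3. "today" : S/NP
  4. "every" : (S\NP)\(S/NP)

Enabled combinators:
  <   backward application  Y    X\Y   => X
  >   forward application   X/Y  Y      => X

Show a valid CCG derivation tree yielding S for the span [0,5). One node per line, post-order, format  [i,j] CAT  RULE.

[0,5] S   <
  [0,3] NP   <
    [0,1] "which" : S
    [1,3] NP\S   >
      [1,2] "sent" : (NP\S)/N
      [2,3] "slowly" : N
  [3,5] S\NP   <
    [3,4] "today" : S/NP
    [4,5] "every" : (S\NP)\(S/NP)

[0,1] S  lex  "which"
[1,2] (NP\S)/N  lex  "sent"
[2,3] N  lex  "slowly"
[1,3] NP\S  >  k=2
[0,3] NP  <  k=1
[3,4] S/NP  lex  "today"
[4,5] (S\NP)\(S/NP)  lex  "every"
[3,5] S\NP  <  k=4
[0,5] S  <  k=3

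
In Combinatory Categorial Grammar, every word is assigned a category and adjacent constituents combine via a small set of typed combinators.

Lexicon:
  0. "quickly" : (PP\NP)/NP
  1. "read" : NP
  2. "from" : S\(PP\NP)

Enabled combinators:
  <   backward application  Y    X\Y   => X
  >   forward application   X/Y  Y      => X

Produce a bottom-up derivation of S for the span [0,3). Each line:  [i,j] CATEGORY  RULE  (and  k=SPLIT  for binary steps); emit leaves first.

[0,3] S   <
  [0,2] PP\NP   >
    [0,1] "quickly" : (PP\NP)/NP
    [1,2] "read" : NP
  [2,3] "from" : S\(PP\NP)

[0,1] (PP\NP)/NP  lex  "quickly"
[1,2] NP  lex  "read"
[0,2] PP\NP  >  k=1
[2,3] S\(PP\NP)  lex  "from"
[0,3] S  <  k=2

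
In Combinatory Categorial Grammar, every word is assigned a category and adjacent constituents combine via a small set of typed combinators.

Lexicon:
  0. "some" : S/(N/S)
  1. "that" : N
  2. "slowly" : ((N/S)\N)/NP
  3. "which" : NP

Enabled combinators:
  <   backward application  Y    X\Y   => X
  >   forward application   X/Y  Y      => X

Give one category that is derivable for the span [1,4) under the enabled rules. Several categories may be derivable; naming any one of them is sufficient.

[0,4] S   >
  [0,1] "some" : S/(N/S)
  [1,4] N/S   <
    [1,2] "that" : N
    [2,4] (N/S)\N   >
      [2,3] "slowly" : ((N/S)\N)/NP
      [3,4] "which" : NP

N/S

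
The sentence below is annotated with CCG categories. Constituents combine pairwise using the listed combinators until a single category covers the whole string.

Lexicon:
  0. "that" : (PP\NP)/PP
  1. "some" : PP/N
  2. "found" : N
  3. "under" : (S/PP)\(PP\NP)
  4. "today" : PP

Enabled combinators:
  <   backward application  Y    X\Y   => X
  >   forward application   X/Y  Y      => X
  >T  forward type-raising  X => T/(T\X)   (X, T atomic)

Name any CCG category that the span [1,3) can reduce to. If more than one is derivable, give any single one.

[0,5] S   >
  [0,4] S/PP   <
    [0,3] PP\NP   >
      [0,1] "that" : (PP\NP)/PP
      [1,3] PP   >
        [1,2] "some" : PP/N
        [2,3] "found" : N
    [3,4] "under" : (S/PP)\(PP\NP)
  [4,5] "today" : PP

PP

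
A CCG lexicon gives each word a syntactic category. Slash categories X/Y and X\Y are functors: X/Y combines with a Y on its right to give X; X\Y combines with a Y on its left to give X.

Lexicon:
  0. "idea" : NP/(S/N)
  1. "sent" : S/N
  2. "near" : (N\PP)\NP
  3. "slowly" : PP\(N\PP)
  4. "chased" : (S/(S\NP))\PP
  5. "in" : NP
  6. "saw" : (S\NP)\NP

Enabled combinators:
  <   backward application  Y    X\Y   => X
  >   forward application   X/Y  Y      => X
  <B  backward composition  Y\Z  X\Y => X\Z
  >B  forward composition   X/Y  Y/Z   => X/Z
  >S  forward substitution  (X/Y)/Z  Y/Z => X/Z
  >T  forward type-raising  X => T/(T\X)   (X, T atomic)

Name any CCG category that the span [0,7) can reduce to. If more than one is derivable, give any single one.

S

[0,7] S   >
  [0,5] S/(S\NP)   <
    [0,4] PP   <
      [0,2] NP   >
        [0,1] "idea" : NP/(S/N)
        [1,2] "sent" : S/N
      [2,4] PP\NP   <B
        [2,3] "near" : (N\PP)\NP
        [3,4] "slowly" : PP\(N\PP)
    [4,5] "chased" : (S/(S\NP))\PP
  [5,7] S\NP   <
    [5,6] "in" : NP
    [6,7] "saw" : (S\NP)\NP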